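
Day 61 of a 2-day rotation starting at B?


Shifts: A, B
Start: B (index 1)
Day 61: (1 + 61 - 1) mod 2
= 61 mod 2
= 1
Index 1 → shift B

Shift B


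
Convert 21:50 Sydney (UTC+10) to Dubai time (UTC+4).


15:50

Time difference = UTC+4 - UTC+10 = -6 hours
New hour = (21 -6) mod 24
= 15 mod 24 = 15
Minutes unchanged → 15:50


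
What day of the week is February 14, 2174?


Zeller's congruence:
q=14, m=14, k=73, j=21
h = (14 + ⌊13×15/5⌋ + 73 + ⌊73/4⌋ + ⌊21/4⌋ - 2×21) mod 7
= (14 + 39 + 73 + 18 + 5 - 42) mod 7
= 107 mod 7 = 2
h=2 → Monday

Monday


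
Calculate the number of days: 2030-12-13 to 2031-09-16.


From December 13, 2030 to September 16, 2031
Rest of December 2030: 31 - 13 = 18
Full months: January 31, February 2031 28, March 31, April 30, May 31, June 30, July 31, August 31
Days into September 2031: 16
Total = 18 + 31 + 28 + 31 + 30 + 31 + 30 + 31 + 31 + 16 = 277 days

277 days


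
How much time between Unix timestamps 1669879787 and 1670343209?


463422 seconds (128.7 hours / 5.36 days)

Difference = 1670343209 - 1669879787 = 463422 seconds
In hours: 463422 / 3600 ≈ 128.7
In days: 463422 / 86400 ≈ 5.36


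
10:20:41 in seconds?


37241 seconds

Hours: 10 × 3600 = 36000
Minutes: 20 × 60 = 1200
Seconds: 41
Total = 36000 + 1200 + 41 = 37241


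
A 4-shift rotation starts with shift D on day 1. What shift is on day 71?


Shifts: A, B, C, D
Start: D (index 3)
Day 71: (3 + 71 - 1) mod 4
= 73 mod 4
= 1
Index 1 → shift B

Shift B


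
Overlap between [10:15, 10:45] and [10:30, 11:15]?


Meeting A: 615-645 (in minutes from midnight)
Meeting B: 630-675
Overlap start = max(615, 630) = 630
Overlap end = min(645, 675) = 645
Overlap = max(0, 645 - 630) = 15 min

15 minutes


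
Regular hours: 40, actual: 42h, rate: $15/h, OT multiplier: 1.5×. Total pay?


Regular: 40h × $15 = $600.00
Overtime: 42 - 40 = 2h
OT pay: 2h × $15 × 1.5 = $45.00
Total = $600.00 + $45.00 = $645.00

$645.00


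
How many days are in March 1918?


Month: March (month 3)
March has 31 days

31 days


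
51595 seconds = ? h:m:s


Hours: 51595 ÷ 3600 = 14 remainder 1195
Minutes: 1195 ÷ 60 = 19 remainder 55
Seconds: 55

14h 19m 55s


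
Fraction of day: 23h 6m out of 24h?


0.9625 (96.25%)

Total minutes: 23×60 + 6 = 1386
Day = 24×60 = 1440 minutes
Fraction = 1386/1440 = 0.9625
As a percentage: 1386/1440 × 100 = 96.25%


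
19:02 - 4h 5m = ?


14:57

Start: 1142 minutes from midnight
Subtract: 245 minutes
Remaining: 1142 - 245 = 897
Hours: 14, Minutes: 57


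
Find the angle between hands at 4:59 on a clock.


Hour hand = 4×30 + 59×0.5 = 149.5°
Minute hand = 59×6 = 354°
Difference = |149.5 - 354| = 204.5°
Since > 180°: 360 - 204.5 = 155.5°

155.5°


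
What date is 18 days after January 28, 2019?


February 15, 2019

Start: January 28, 2019
Add 18 days
January 28 → February 1: 31 - 28 + 1 = 4 days (18 - 4 = 14 left)
February 1 + 14 = February 15, 2019


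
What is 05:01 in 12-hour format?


Hour: 5
5 < 12 → AM

5:01 AM


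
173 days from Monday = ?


Start: Monday (index 0)
(0 + 173) mod 7
= 173 mod 7
= 5
Index 5 → Saturday

Saturday


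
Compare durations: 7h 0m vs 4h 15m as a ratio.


Duration 1: 420 minutes
Duration 2: 255 minutes
Ratio = 420:255
GCD = 15
Simplified = 28:17
As a decimal: 28/17 ≈ 1.65

28:17 (1.65)


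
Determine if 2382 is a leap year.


Rules: divisible by 4 AND (not by 100 OR by 400)
2382 ÷ 4 = 595 remainder 2 → not divisible by 4
Not divisible by 4 → not a leap year

No


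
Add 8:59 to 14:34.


Start: 874 minutes from midnight
Add: 539 minutes
Total: 1413 minutes
Hours: 1413 ÷ 60 = 23 remainder 33

23:33


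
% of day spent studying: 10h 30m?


Time: 630 minutes
Day: 1440 minutes
Percentage = (630/1440) × 100 ≈ 43.8%

43.8%


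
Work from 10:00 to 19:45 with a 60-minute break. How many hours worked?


8h 45m (525 minutes)

Total time = (19×60+45) - (10×60+0)
= 1185 - 600 = 585 min
Minus break: 585 - 60 = 525 min
= 8h 45m


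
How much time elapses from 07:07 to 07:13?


End time in minutes: 7×60 + 13 = 433
Start time in minutes: 7×60 + 7 = 427
Difference = 433 - 427 = 6 minutes
= 0 hours 6 minutes

0h 6m


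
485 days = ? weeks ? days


69 weeks 2 days

Weeks: 485 ÷ 7 = 69 remainder 2


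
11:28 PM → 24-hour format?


Input: 11:28 PM
PM: 11 + 12 = 23

23:28


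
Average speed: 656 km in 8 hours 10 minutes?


Distance: 656 km
Time: 8h 10m = 490 min = 490/60 = 49/6 hours
Speed = 656 ÷ (49/6) = 656 × 6 / 49 = 3936/49 ≈ 80.3 km/h

80.3 km/h


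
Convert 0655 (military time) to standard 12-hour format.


6:55 AM

Hour: 6
6 < 12 → AM


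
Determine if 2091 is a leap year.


Rules: divisible by 4 AND (not by 100 OR by 400)
2091 ÷ 4 = 522 remainder 3 → not divisible by 4
Not divisible by 4 → not a leap year

No


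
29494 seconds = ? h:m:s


8h 11m 34s

Hours: 29494 ÷ 3600 = 8 remainder 694
Minutes: 694 ÷ 60 = 11 remainder 34
Seconds: 34


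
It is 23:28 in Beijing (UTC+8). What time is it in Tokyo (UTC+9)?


00:28 (next day)

Time difference = UTC+9 - UTC+8 = +1 hours
New hour = (23 + 1) mod 24
= 24 mod 24 = 0
Minutes unchanged → 00:28; 24 ≥ 24 → next day


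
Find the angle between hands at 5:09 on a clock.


100.5°

Hour hand = 5×30 + 9×0.5 = 154.5°
Minute hand = 9×6 = 54°
Difference = |154.5 - 54| = 100.5°


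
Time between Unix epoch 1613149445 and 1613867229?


717784 seconds (199.4 hours / 8.31 days)

Difference = 1613867229 - 1613149445 = 717784 seconds
In hours: 717784 / 3600 ≈ 199.4
In days: 717784 / 86400 ≈ 8.31


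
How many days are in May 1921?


31 days

Month: May (month 5)
May has 31 days


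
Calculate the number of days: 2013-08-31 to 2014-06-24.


From August 31, 2013 to June 24, 2014
Rest of August 2013: 31 - 31 = 0
Full months: September 30, October 31, November 30, December 31, January 31, February 2014 28, March 31, April 30, May 31
Days into June 2014: 24
Total = 0 + 30 + 31 + 30 + 31 + 31 + 28 + 31 + 30 + 31 + 24 = 297 days

297 days


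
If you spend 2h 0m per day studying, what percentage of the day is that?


Time: 120 minutes
Day: 1440 minutes
Percentage = (120/1440) × 100 ≈ 8.3%

8.3%


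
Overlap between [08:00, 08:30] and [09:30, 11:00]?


Meeting A: 480-510 (in minutes from midnight)
Meeting B: 570-660
Overlap start = max(480, 570) = 570
Overlap end = min(510, 660) = 510
Overlap = max(0, 510 - 570) = 0 min

0 minutes


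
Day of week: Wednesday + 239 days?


Thursday

Start: Wednesday (index 2)
(2 + 239) mod 7
= 241 mod 7
= 3
Index 3 → Thursday


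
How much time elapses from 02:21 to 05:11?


End time in minutes: 5×60 + 11 = 311
Start time in minutes: 2×60 + 21 = 141
Difference = 311 - 141 = 170 minutes
= 2 hours 50 minutes

2h 50m


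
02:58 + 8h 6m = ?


11:04

Start: 178 minutes from midnight
Add: 486 minutes
Total: 664 minutes
Hours: 664 ÷ 60 = 11 remainder 4


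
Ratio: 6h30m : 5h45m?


26:23 (1.13)

Duration 1: 390 minutes
Duration 2: 345 minutes
Ratio = 390:345
GCD = 15
Simplified = 26:23
As a decimal: 26/23 ≈ 1.13


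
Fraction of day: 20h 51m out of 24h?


0.8688 (86.88%)

Total minutes: 20×60 + 51 = 1251
Day = 24×60 = 1440 minutes
Fraction = 1251/1440 ≈ 0.8688
As a percentage: 1251/1440 × 100 ≈ 86.88%


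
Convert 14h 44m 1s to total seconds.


53041 seconds

Hours: 14 × 3600 = 50400
Minutes: 44 × 60 = 2640
Seconds: 1
Total = 50400 + 2640 + 1 = 53041


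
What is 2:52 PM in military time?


Input: 2:52 PM
PM: 2 + 12 = 14

14:52


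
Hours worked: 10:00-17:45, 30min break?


Total time = (17×60+45) - (10×60+0)
= 1065 - 600 = 465 min
Minus break: 465 - 30 = 435 min
= 7h 15m

7h 15m (435 minutes)


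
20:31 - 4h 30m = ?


16:01

Start: 1231 minutes from midnight
Subtract: 270 minutes
Remaining: 1231 - 270 = 961
Hours: 16, Minutes: 1


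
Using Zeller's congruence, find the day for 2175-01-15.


Zeller's congruence:
q=15, m=13, k=74, j=21
h = (15 + ⌊13×14/5⌋ + 74 + ⌊74/4⌋ + ⌊21/4⌋ - 2×21) mod 7
= (15 + 36 + 74 + 18 + 5 - 42) mod 7
= 106 mod 7 = 1
h=1 → Sunday

Sunday


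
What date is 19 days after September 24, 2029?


Start: September 24, 2029
Add 19 days
September 24 → October 1: 30 - 24 + 1 = 7 days (19 - 7 = 12 left)
October 1 + 12 = October 13, 2029

October 13, 2029


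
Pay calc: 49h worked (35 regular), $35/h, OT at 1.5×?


Regular: 35h × $35 = $1225.00
Overtime: 49 - 35 = 14h
OT pay: 14h × $35 × 1.5 = $735.00
Total = $1225.00 + $735.00 = $1960.00

$1960.00


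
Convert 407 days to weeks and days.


Weeks: 407 ÷ 7 = 58 remainder 1

58 weeks 1 days


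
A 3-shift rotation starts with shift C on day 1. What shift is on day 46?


Shifts: A, B, C
Start: C (index 2)
Day 46: (2 + 46 - 1) mod 3
= 47 mod 3
= 2
Index 2 → shift C

Shift C


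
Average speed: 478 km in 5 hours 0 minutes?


95.6 km/h

Distance: 478 km
Time: 5 hours
Speed = 478 / 5 = 95.6 km/h


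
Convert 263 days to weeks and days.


Weeks: 263 ÷ 7 = 37 remainder 4

37 weeks 4 days


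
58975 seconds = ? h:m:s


Hours: 58975 ÷ 3600 = 16 remainder 1375
Minutes: 1375 ÷ 60 = 22 remainder 55
Seconds: 55

16h 22m 55s


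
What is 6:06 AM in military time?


06:06

Input: 6:06 AM
AM hour stays: 6


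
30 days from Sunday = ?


Tuesday

Start: Sunday (index 6)
(6 + 30) mod 7
= 36 mod 7
= 1
Index 1 → Tuesday


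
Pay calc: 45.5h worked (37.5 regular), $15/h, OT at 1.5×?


Regular: 37.5h × $15 = $562.50
Overtime: 45.5 - 37.5 = 8.0h
OT pay: 8.0h × $15 × 1.5 = $180.00
Total = $562.50 + $180.00 = $742.50

$742.50


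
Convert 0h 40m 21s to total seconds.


2421 seconds

Hours: 0 × 3600 = 0
Minutes: 40 × 60 = 2400
Seconds: 21
Total = 0 + 2400 + 21 = 2421


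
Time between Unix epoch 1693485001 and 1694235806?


Difference = 1694235806 - 1693485001 = 750805 seconds
In hours: 750805 / 3600 ≈ 208.6
In days: 750805 / 86400 ≈ 8.69

750805 seconds (208.6 hours / 8.69 days)


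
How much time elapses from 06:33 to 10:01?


3h 28m

End time in minutes: 10×60 + 1 = 601
Start time in minutes: 6×60 + 33 = 393
Difference = 601 - 393 = 208 minutes
= 3 hours 28 minutes


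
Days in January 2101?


Month: January (month 1)
January has 31 days

31 days


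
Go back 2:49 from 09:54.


Start: 594 minutes from midnight
Subtract: 169 minutes
Remaining: 594 - 169 = 425
Hours: 7, Minutes: 5

07:05


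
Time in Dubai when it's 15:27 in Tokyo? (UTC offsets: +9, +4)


10:27

Time difference = UTC+4 - UTC+9 = -5 hours
New hour = (15 -5) mod 24
= 10 mod 24 = 10
Minutes unchanged → 10:27


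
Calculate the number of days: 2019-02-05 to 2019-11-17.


285 days

From February 5, 2019 to November 17, 2019
Rest of February 2019: 28 - 5 = 23
Full months: March 31, April 30, May 31, June 30, July 31, August 31, September 30, October 31
Days into November 2019: 17
Total = 23 + 31 + 30 + 31 + 30 + 31 + 31 + 30 + 31 + 17 = 285 days


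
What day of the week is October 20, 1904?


Thursday

Zeller's congruence:
q=20, m=10, k=4, j=19
h = (20 + ⌊13×11/5⌋ + 4 + ⌊4/4⌋ + ⌊19/4⌋ - 2×19) mod 7
= (20 + 28 + 4 + 1 + 4 - 38) mod 7
= 19 mod 7 = 5
h=5 → Thursday


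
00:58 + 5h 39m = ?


Start: 58 minutes from midnight
Add: 339 minutes
Total: 397 minutes
Hours: 397 ÷ 60 = 6 remainder 37

06:37


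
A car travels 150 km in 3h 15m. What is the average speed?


Distance: 150 km
Time: 3h 15m = 195 min = 195/60 = 13/4 hours
Speed = 150 ÷ (13/4) = 150 × 4 / 13 = 600/13 ≈ 46.2 km/h

46.2 km/h


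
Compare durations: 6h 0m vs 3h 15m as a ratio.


24:13 (1.85)

Duration 1: 360 minutes
Duration 2: 195 minutes
Ratio = 360:195
GCD = 15
Simplified = 24:13
As a decimal: 24/13 ≈ 1.85


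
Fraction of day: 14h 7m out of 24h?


0.5882 (58.82%)

Total minutes: 14×60 + 7 = 847
Day = 24×60 = 1440 minutes
Fraction = 847/1440 ≈ 0.5882
As a percentage: 847/1440 × 100 ≈ 58.82%


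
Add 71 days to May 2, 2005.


July 12, 2005

Start: May 2, 2005
Add 71 days
May 2 → June 1: 31 - 2 + 1 = 30 days (71 - 30 = 41 left)
June 1 → July 1: 30 - 1 + 1 = 30 days (41 - 30 = 11 left)
July 1 + 11 = July 12, 2005


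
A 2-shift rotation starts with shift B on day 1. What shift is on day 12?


Shifts: A, B
Start: B (index 1)
Day 12: (1 + 12 - 1) mod 2
= 12 mod 2
= 0
Index 0 → shift A

Shift A


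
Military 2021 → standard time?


Hour: 20
20 - 12 = 8 → PM

8:21 PM


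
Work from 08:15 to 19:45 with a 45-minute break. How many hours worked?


Total time = (19×60+45) - (8×60+15)
= 1185 - 495 = 690 min
Minus break: 690 - 45 = 645 min
= 10h 45m

10h 45m (645 minutes)


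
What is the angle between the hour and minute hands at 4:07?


Hour hand = 4×30 + 7×0.5 = 123.5°
Minute hand = 7×6 = 42°
Difference = |123.5 - 42| = 81.5°

81.5°


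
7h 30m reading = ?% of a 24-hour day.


31.3%

Time: 450 minutes
Day: 1440 minutes
Percentage = (450/1440) × 100 ≈ 31.3%


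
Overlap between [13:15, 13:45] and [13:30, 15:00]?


Meeting A: 795-825 (in minutes from midnight)
Meeting B: 810-900
Overlap start = max(795, 810) = 810
Overlap end = min(825, 900) = 825
Overlap = max(0, 825 - 810) = 15 min

15 minutes


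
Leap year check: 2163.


No

Rules: divisible by 4 AND (not by 100 OR by 400)
2163 ÷ 4 = 540 remainder 3 → not divisible by 4
Not divisible by 4 → not a leap year


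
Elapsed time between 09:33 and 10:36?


1h 3m

End time in minutes: 10×60 + 36 = 636
Start time in minutes: 9×60 + 33 = 573
Difference = 636 - 573 = 63 minutes
= 1 hours 3 minutes


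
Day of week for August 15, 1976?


Zeller's congruence:
q=15, m=8, k=76, j=19
h = (15 + ⌊13×9/5⌋ + 76 + ⌊76/4⌋ + ⌊19/4⌋ - 2×19) mod 7
= (15 + 23 + 76 + 19 + 4 - 38) mod 7
= 99 mod 7 = 1
h=1 → Sunday

Sunday


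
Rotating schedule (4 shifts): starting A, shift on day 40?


Shifts: A, B, C, D
Start: A (index 0)
Day 40: (0 + 40 - 1) mod 4
= 39 mod 4
= 3
Index 3 → shift D

Shift D


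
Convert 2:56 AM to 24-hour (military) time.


Input: 2:56 AM
AM hour stays: 2

02:56


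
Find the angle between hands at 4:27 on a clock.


Hour hand = 4×30 + 27×0.5 = 133.5°
Minute hand = 27×6 = 162°
Difference = |133.5 - 162| = 28.5°

28.5°


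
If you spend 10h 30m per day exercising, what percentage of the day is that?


43.8%

Time: 630 minutes
Day: 1440 minutes
Percentage = (630/1440) × 100 ≈ 43.8%


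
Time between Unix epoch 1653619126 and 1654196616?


Difference = 1654196616 - 1653619126 = 577490 seconds
In hours: 577490 / 3600 ≈ 160.4
In days: 577490 / 86400 ≈ 6.68

577490 seconds (160.4 hours / 6.68 days)


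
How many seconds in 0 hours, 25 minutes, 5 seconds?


Hours: 0 × 3600 = 0
Minutes: 25 × 60 = 1500
Seconds: 5
Total = 0 + 1500 + 5 = 1505

1505 seconds


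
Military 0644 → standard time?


Hour: 6
6 < 12 → AM

6:44 AM


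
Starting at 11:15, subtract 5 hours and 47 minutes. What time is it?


Start: 675 minutes from midnight
Subtract: 347 minutes
Remaining: 675 - 347 = 328
Hours: 5, Minutes: 28

05:28


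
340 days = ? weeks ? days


48 weeks 4 days

Weeks: 340 ÷ 7 = 48 remainder 4


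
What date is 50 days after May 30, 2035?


July 19, 2035

Start: May 30, 2035
Add 50 days
May 30 → June 1: 31 - 30 + 1 = 2 days (50 - 2 = 48 left)
June 1 → July 1: 30 - 1 + 1 = 30 days (48 - 30 = 18 left)
July 1 + 18 = July 19, 2035


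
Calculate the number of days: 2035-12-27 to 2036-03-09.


73 days

From December 27, 2035 to March 9, 2036
Rest of December 2035: 31 - 27 = 4
Full months: January 31, February 2036 29
Days into March 2036: 9
Total = 4 + 31 + 29 + 9 = 73 days


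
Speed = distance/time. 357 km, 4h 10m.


Distance: 357 km
Time: 4h 10m = 250 min = 250/60 = 25/6 hours
Speed = 357 ÷ (25/6) = 357 × 6 / 25 = 2142/25 ≈ 85.7 km/h

85.7 km/h


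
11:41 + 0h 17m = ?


11:58

Start: 701 minutes from midnight
Add: 17 minutes
Total: 718 minutes
Hours: 718 ÷ 60 = 11 remainder 58


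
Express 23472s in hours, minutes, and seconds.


Hours: 23472 ÷ 3600 = 6 remainder 1872
Minutes: 1872 ÷ 60 = 31 remainder 12
Seconds: 12

6h 31m 12s


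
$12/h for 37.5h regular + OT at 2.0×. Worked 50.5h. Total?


$762.00

Regular: 37.5h × $12 = $450.00
Overtime: 50.5 - 37.5 = 13.0h
OT pay: 13.0h × $12 × 2.0 = $312.00
Total = $450.00 + $312.00 = $762.00


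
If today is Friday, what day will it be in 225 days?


Start: Friday (index 4)
(4 + 225) mod 7
= 229 mod 7
= 5
Index 5 → Saturday

Saturday


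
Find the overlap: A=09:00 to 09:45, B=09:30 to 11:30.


15 minutes

Meeting A: 540-585 (in minutes from midnight)
Meeting B: 570-690
Overlap start = max(540, 570) = 570
Overlap end = min(585, 690) = 585
Overlap = max(0, 585 - 570) = 15 min


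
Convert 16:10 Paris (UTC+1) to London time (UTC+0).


Time difference = UTC+0 - UTC+1 = -1 hours
New hour = (16 -1) mod 24
= 15 mod 24 = 15
Minutes unchanged → 15:10

15:10


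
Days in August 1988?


31 days

Month: August (month 8)
August has 31 days


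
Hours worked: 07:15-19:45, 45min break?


Total time = (19×60+45) - (7×60+15)
= 1185 - 435 = 750 min
Minus break: 750 - 45 = 705 min
= 11h 45m

11h 45m (705 minutes)


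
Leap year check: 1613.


Rules: divisible by 4 AND (not by 100 OR by 400)
1613 ÷ 4 = 403 remainder 1 → not divisible by 4
Not divisible by 4 → not a leap year

No


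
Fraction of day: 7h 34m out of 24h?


Total minutes: 7×60 + 34 = 454
Day = 24×60 = 1440 minutes
Fraction = 454/1440 ≈ 0.3153
As a percentage: 454/1440 × 100 ≈ 31.53%

0.3153 (31.53%)


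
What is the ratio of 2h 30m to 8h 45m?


Duration 1: 150 minutes
Duration 2: 525 minutes
Ratio = 150:525
GCD = 75
Simplified = 2:7
As a decimal: 2/7 ≈ 0.29

2:7 (0.29)


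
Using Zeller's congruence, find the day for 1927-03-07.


Monday

Zeller's congruence:
q=7, m=3, k=27, j=19
h = (7 + ⌊13×4/5⌋ + 27 + ⌊27/4⌋ + ⌊19/4⌋ - 2×19) mod 7
= (7 + 10 + 27 + 6 + 4 - 38) mod 7
= 16 mod 7 = 2
h=2 → Monday


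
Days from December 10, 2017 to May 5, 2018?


From December 10, 2017 to May 5, 2018
Rest of December 2017: 31 - 10 = 21
Full months: January 31, February 2018 28, March 31, April 30
Days into May 2018: 5
Total = 21 + 31 + 28 + 31 + 30 + 5 = 146 days

146 days


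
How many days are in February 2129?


28 days

Month: February (month 2)
February: 28 or 29 (leap year)
2129 leap year? No


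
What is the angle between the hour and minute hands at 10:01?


65.5°

Hour hand = 10×30 + 1×0.5 = 300.5°
Minute hand = 1×6 = 6°
Difference = |300.5 - 6| = 294.5°
Since > 180°: 360 - 294.5 = 65.5°


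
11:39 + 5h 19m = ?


Start: 699 minutes from midnight
Add: 319 minutes
Total: 1018 minutes
Hours: 1018 ÷ 60 = 16 remainder 58

16:58


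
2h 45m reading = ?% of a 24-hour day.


Time: 165 minutes
Day: 1440 minutes
Percentage = (165/1440) × 100 ≈ 11.5%

11.5%


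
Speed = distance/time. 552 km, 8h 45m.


Distance: 552 km
Time: 8h 45m = 525 min = 525/60 = 35/4 hours
Speed = 552 ÷ (35/4) = 552 × 4 / 35 = 2208/35 ≈ 63.1 km/h

63.1 km/h


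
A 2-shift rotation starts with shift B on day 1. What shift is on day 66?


Shift A

Shifts: A, B
Start: B (index 1)
Day 66: (1 + 66 - 1) mod 2
= 66 mod 2
= 0
Index 0 → shift A


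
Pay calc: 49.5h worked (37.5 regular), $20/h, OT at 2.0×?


$1230.00

Regular: 37.5h × $20 = $750.00
Overtime: 49.5 - 37.5 = 12.0h
OT pay: 12.0h × $20 × 2.0 = $480.00
Total = $750.00 + $480.00 = $1230.00


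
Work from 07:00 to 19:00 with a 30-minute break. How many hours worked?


11h 30m (690 minutes)

Total time = (19×60+0) - (7×60+0)
= 1140 - 420 = 720 min
Minus break: 720 - 30 = 690 min
= 11h 30m


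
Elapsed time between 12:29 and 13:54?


End time in minutes: 13×60 + 54 = 834
Start time in minutes: 12×60 + 29 = 749
Difference = 834 - 749 = 85 minutes
= 1 hours 25 minutes

1h 25m


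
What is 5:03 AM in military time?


05:03

Input: 5:03 AM
AM hour stays: 5


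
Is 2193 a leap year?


Rules: divisible by 4 AND (not by 100 OR by 400)
2193 ÷ 4 = 548 remainder 1 → not divisible by 4
Not divisible by 4 → not a leap year

No


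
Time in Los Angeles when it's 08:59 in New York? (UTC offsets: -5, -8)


05:59

Time difference = UTC-8 - UTC-5 = -3 hours
New hour = (8 -3) mod 24
= 5 mod 24 = 5
Minutes unchanged → 05:59


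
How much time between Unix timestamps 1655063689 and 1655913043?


Difference = 1655913043 - 1655063689 = 849354 seconds
In hours: 849354 / 3600 ≈ 235.9
In days: 849354 / 86400 ≈ 9.83

849354 seconds (235.9 hours / 9.83 days)


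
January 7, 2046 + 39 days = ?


Start: January 7, 2046
Add 39 days
January 7 → February 1: 31 - 7 + 1 = 25 days (39 - 25 = 14 left)
February 1 + 14 = February 15, 2046

February 15, 2046


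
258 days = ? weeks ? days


Weeks: 258 ÷ 7 = 36 remainder 6

36 weeks 6 days


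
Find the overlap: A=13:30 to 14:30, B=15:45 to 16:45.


Meeting A: 810-870 (in minutes from midnight)
Meeting B: 945-1005
Overlap start = max(810, 945) = 945
Overlap end = min(870, 1005) = 870
Overlap = max(0, 870 - 945) = 0 min

0 minutes


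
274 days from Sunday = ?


Monday

Start: Sunday (index 6)
(6 + 274) mod 7
= 280 mod 7
= 0
Index 0 → Monday


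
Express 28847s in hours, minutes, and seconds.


Hours: 28847 ÷ 3600 = 8 remainder 47
Minutes: 47 ÷ 60 = 0 remainder 47
Seconds: 47

8h 0m 47s


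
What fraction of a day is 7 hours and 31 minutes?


Total minutes: 7×60 + 31 = 451
Day = 24×60 = 1440 minutes
Fraction = 451/1440 ≈ 0.3132
As a percentage: 451/1440 × 100 ≈ 31.32%

0.3132 (31.32%)


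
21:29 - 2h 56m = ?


18:33

Start: 1289 minutes from midnight
Subtract: 176 minutes
Remaining: 1289 - 176 = 1113
Hours: 18, Minutes: 33


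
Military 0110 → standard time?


Hour: 1
1 < 12 → AM

1:10 AM


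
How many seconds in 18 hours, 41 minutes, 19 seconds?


Hours: 18 × 3600 = 64800
Minutes: 41 × 60 = 2460
Seconds: 19
Total = 64800 + 2460 + 19 = 67279

67279 seconds


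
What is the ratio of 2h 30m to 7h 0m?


5:14 (0.36)

Duration 1: 150 minutes
Duration 2: 420 minutes
Ratio = 150:420
GCD = 30
Simplified = 5:14
As a decimal: 5/14 ≈ 0.36


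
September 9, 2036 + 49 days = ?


October 28, 2036

Start: September 9, 2036
Add 49 days
September 9 → October 1: 30 - 9 + 1 = 22 days (49 - 22 = 27 left)
October 1 + 27 = October 28, 2036


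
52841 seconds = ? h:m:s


Hours: 52841 ÷ 3600 = 14 remainder 2441
Minutes: 2441 ÷ 60 = 40 remainder 41
Seconds: 41

14h 40m 41s


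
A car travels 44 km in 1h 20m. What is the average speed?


Distance: 44 km
Time: 1h 20m = 80 min = 80/60 = 4/3 hours
Speed = 44 ÷ (4/3) = 44 × 3 / 4 = 132/4 = 33.0 km/h

33.0 km/h


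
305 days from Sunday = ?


Thursday

Start: Sunday (index 6)
(6 + 305) mod 7
= 311 mod 7
= 3
Index 3 → Thursday


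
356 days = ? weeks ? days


Weeks: 356 ÷ 7 = 50 remainder 6

50 weeks 6 days


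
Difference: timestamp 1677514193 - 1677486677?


Difference = 1677514193 - 1677486677 = 27516 seconds
In hours: 27516 / 3600 ≈ 7.6
In days: 27516 / 86400 ≈ 0.32

27516 seconds (7.6 hours / 0.32 days)


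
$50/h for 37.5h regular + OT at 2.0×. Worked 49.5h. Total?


Regular: 37.5h × $50 = $1875.00
Overtime: 49.5 - 37.5 = 12.0h
OT pay: 12.0h × $50 × 2.0 = $1200.00
Total = $1875.00 + $1200.00 = $3075.00

$3075.00


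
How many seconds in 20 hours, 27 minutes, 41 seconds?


73661 seconds

Hours: 20 × 3600 = 72000
Minutes: 27 × 60 = 1620
Seconds: 41
Total = 72000 + 1620 + 41 = 73661


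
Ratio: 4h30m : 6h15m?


Duration 1: 270 minutes
Duration 2: 375 minutes
Ratio = 270:375
GCD = 15
Simplified = 18:25
As a decimal: 18/25 = 0.72

18:25 (0.72)


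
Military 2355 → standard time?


11:55 PM

Hour: 23
23 - 12 = 11 → PM


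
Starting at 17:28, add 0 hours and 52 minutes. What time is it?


18:20

Start: 1048 minutes from midnight
Add: 52 minutes
Total: 1100 minutes
Hours: 1100 ÷ 60 = 18 remainder 20


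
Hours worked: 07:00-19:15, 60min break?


11h 15m (675 minutes)

Total time = (19×60+15) - (7×60+0)
= 1155 - 420 = 735 min
Minus break: 735 - 60 = 675 min
= 11h 15m


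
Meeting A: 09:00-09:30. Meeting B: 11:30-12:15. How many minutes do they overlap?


Meeting A: 540-570 (in minutes from midnight)
Meeting B: 690-735
Overlap start = max(540, 690) = 690
Overlap end = min(570, 735) = 570
Overlap = max(0, 570 - 690) = 0 min

0 minutes


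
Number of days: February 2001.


28 days

Month: February (month 2)
February: 28 or 29 (leap year)
2001 leap year? No


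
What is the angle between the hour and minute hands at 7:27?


61.5°

Hour hand = 7×30 + 27×0.5 = 223.5°
Minute hand = 27×6 = 162°
Difference = |223.5 - 162| = 61.5°


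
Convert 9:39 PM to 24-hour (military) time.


Input: 9:39 PM
PM: 9 + 12 = 21

21:39


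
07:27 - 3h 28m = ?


Start: 447 minutes from midnight
Subtract: 208 minutes
Remaining: 447 - 208 = 239
Hours: 3, Minutes: 59

03:59


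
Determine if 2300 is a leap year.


Rules: divisible by 4 AND (not by 100 OR by 400)
2300 ÷ 4 = 575 exactly → divisible by 4
2300 ÷ 100 = 23 exactly → divisible by 100
2300 ÷ 400 = 5 remainder 300 → not divisible by 400
Divisible by 100 but not by 400 → not a leap year

No


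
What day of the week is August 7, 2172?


Friday

Zeller's congruence:
q=7, m=8, k=72, j=21
h = (7 + ⌊13×9/5⌋ + 72 + ⌊72/4⌋ + ⌊21/4⌋ - 2×21) mod 7
= (7 + 23 + 72 + 18 + 5 - 42) mod 7
= 83 mod 7 = 6
h=6 → Friday


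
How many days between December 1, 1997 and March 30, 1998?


From December 1, 1997 to March 30, 1998
Rest of December 1997: 31 - 1 = 30
Full months: January 31, February 1998 28
Days into March 1998: 30
Total = 30 + 31 + 28 + 30 = 119 days

119 days


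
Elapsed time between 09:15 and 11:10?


1h 55m

End time in minutes: 11×60 + 10 = 670
Start time in minutes: 9×60 + 15 = 555
Difference = 670 - 555 = 115 minutes
= 1 hours 55 minutes


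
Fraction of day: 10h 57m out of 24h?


Total minutes: 10×60 + 57 = 657
Day = 24×60 = 1440 minutes
Fraction = 657/1440 ≈ 0.4563
As a percentage: 657/1440 × 100 ≈ 45.63%

0.4563 (45.63%)


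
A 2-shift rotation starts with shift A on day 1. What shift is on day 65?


Shift A

Shifts: A, B
Start: A (index 0)
Day 65: (0 + 65 - 1) mod 2
= 64 mod 2
= 0
Index 0 → shift A


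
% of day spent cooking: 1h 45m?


7.3%

Time: 105 minutes
Day: 1440 minutes
Percentage = (105/1440) × 100 ≈ 7.3%


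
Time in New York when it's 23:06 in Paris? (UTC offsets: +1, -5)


17:06

Time difference = UTC-5 - UTC+1 = -6 hours
New hour = (23 -6) mod 24
= 17 mod 24 = 17
Minutes unchanged → 17:06


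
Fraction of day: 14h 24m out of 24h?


0.6000 (60.00%)

Total minutes: 14×60 + 24 = 864
Day = 24×60 = 1440 minutes
Fraction = 864/1440 = 0.6000
As a percentage: 864/1440 × 100 = 60.00%


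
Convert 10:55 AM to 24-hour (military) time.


Input: 10:55 AM
AM hour stays: 10

10:55


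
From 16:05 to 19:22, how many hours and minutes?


3h 17m

End time in minutes: 19×60 + 22 = 1162
Start time in minutes: 16×60 + 5 = 965
Difference = 1162 - 965 = 197 minutes
= 3 hours 17 minutes


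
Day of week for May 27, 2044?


Friday

Zeller's congruence:
q=27, m=5, k=44, j=20
h = (27 + ⌊13×6/5⌋ + 44 + ⌊44/4⌋ + ⌊20/4⌋ - 2×20) mod 7
= (27 + 15 + 44 + 11 + 5 - 40) mod 7
= 62 mod 7 = 6
h=6 → Friday


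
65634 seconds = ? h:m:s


18h 13m 54s

Hours: 65634 ÷ 3600 = 18 remainder 834
Minutes: 834 ÷ 60 = 13 remainder 54
Seconds: 54


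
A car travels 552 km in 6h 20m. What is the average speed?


Distance: 552 km
Time: 6h 20m = 380 min = 380/60 = 19/3 hours
Speed = 552 ÷ (19/3) = 552 × 3 / 19 = 1656/19 ≈ 87.2 km/h

87.2 km/h


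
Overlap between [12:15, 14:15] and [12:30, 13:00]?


Meeting A: 735-855 (in minutes from midnight)
Meeting B: 750-780
Overlap start = max(735, 750) = 750
Overlap end = min(855, 780) = 780
Overlap = max(0, 780 - 750) = 30 min

30 minutes


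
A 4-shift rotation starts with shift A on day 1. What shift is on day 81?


Shift A

Shifts: A, B, C, D
Start: A (index 0)
Day 81: (0 + 81 - 1) mod 4
= 80 mod 4
= 0
Index 0 → shift A


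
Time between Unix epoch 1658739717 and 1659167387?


427670 seconds (118.8 hours / 4.95 days)

Difference = 1659167387 - 1658739717 = 427670 seconds
In hours: 427670 / 3600 ≈ 118.8
In days: 427670 / 86400 ≈ 4.95


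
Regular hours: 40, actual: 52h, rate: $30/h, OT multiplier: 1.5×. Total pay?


Regular: 40h × $30 = $1200.00
Overtime: 52 - 40 = 12h
OT pay: 12h × $30 × 1.5 = $540.00
Total = $1200.00 + $540.00 = $1740.00

$1740.00


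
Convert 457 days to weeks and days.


65 weeks 2 days

Weeks: 457 ÷ 7 = 65 remainder 2


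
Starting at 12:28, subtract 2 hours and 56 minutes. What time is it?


Start: 748 minutes from midnight
Subtract: 176 minutes
Remaining: 748 - 176 = 572
Hours: 9, Minutes: 32

09:32


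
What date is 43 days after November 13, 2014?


December 26, 2014

Start: November 13, 2014
Add 43 days
November 13 → December 1: 30 - 13 + 1 = 18 days (43 - 18 = 25 left)
December 1 + 25 = December 26, 2014


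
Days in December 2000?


Month: December (month 12)
December has 31 days

31 days


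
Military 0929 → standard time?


9:29 AM

Hour: 9
9 < 12 → AM


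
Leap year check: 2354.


Rules: divisible by 4 AND (not by 100 OR by 400)
2354 ÷ 4 = 588 remainder 2 → not divisible by 4
Not divisible by 4 → not a leap year

No


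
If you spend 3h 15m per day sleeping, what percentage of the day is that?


Time: 195 minutes
Day: 1440 minutes
Percentage = (195/1440) × 100 ≈ 13.5%

13.5%


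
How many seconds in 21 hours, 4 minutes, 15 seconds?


75855 seconds

Hours: 21 × 3600 = 75600
Minutes: 4 × 60 = 240
Seconds: 15
Total = 75600 + 240 + 15 = 75855


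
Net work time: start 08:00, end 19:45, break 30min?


11h 15m (675 minutes)

Total time = (19×60+45) - (8×60+0)
= 1185 - 480 = 705 min
Minus break: 705 - 30 = 675 min
= 11h 15m


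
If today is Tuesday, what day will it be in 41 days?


Monday

Start: Tuesday (index 1)
(1 + 41) mod 7
= 42 mod 7
= 0
Index 0 → Monday


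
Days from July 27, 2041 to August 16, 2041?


From July 27, 2041 to August 16, 2041
Rest of July 2041: 31 - 27 = 4
Days into August 2041: 16
Total = 4 + 16 = 20 days

20 days


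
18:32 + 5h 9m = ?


23:41

Start: 1112 minutes from midnight
Add: 309 minutes
Total: 1421 minutes
Hours: 1421 ÷ 60 = 23 remainder 41


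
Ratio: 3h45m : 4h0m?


Duration 1: 225 minutes
Duration 2: 240 minutes
Ratio = 225:240
GCD = 15
Simplified = 15:16
As a decimal: 15/16 ≈ 0.94

15:16 (0.94)


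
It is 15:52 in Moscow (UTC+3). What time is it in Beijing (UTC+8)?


Time difference = UTC+8 - UTC+3 = +5 hours
New hour = (15 + 5) mod 24
= 20 mod 24 = 20
Minutes unchanged → 20:52

20:52


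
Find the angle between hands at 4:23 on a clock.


6.5°

Hour hand = 4×30 + 23×0.5 = 131.5°
Minute hand = 23×6 = 138°
Difference = |131.5 - 138| = 6.5°


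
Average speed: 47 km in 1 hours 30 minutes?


Distance: 47 km
Time: 1h 30m = 90 min = 90/60 = 3/2 hours
Speed = 47 ÷ (3/2) = 47 × 2 / 3 = 94/3 ≈ 31.3 km/h

31.3 km/h


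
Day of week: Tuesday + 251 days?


Monday

Start: Tuesday (index 1)
(1 + 251) mod 7
= 252 mod 7
= 0
Index 0 → Monday


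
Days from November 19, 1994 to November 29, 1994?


From November 19, 1994 to November 29, 1994
Same month: 29 - 19 = 10 days

10 days


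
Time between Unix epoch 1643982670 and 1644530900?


548230 seconds (152.3 hours / 6.35 days)

Difference = 1644530900 - 1643982670 = 548230 seconds
In hours: 548230 / 3600 ≈ 152.3
In days: 548230 / 86400 ≈ 6.35


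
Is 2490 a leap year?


Rules: divisible by 4 AND (not by 100 OR by 400)
2490 ÷ 4 = 622 remainder 2 → not divisible by 4
Not divisible by 4 → not a leap year

No


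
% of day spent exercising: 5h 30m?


Time: 330 minutes
Day: 1440 minutes
Percentage = (330/1440) × 100 ≈ 22.9%

22.9%


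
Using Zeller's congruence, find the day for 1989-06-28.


Zeller's congruence:
q=28, m=6, k=89, j=19
h = (28 + ⌊13×7/5⌋ + 89 + ⌊89/4⌋ + ⌊19/4⌋ - 2×19) mod 7
= (28 + 18 + 89 + 22 + 4 - 38) mod 7
= 123 mod 7 = 4
h=4 → Wednesday

Wednesday


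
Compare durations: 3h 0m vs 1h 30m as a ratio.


2:1 (2.00)

Duration 1: 180 minutes
Duration 2: 90 minutes
Ratio = 180:90
GCD = 90
Simplified = 2:1
As a decimal: 2/1 = 2.00


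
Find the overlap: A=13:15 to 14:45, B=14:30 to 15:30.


15 minutes

Meeting A: 795-885 (in minutes from midnight)
Meeting B: 870-930
Overlap start = max(795, 870) = 870
Overlap end = min(885, 930) = 885
Overlap = max(0, 885 - 870) = 15 min


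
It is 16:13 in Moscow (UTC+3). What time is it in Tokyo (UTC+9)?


Time difference = UTC+9 - UTC+3 = +6 hours
New hour = (16 + 6) mod 24
= 22 mod 24 = 22
Minutes unchanged → 22:13

22:13


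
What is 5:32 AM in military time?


Input: 5:32 AM
AM hour stays: 5

05:32


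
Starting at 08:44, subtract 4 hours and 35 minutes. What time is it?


Start: 524 minutes from midnight
Subtract: 275 minutes
Remaining: 524 - 275 = 249
Hours: 4, Minutes: 9

04:09


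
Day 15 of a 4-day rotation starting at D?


Shift B

Shifts: A, B, C, D
Start: D (index 3)
Day 15: (3 + 15 - 1) mod 4
= 17 mod 4
= 1
Index 1 → shift B


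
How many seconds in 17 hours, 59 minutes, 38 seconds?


64778 seconds

Hours: 17 × 3600 = 61200
Minutes: 59 × 60 = 3540
Seconds: 38
Total = 61200 + 3540 + 38 = 64778


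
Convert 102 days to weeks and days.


14 weeks 4 days

Weeks: 102 ÷ 7 = 14 remainder 4


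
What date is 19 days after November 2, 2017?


November 21, 2017

Start: November 2, 2017
Add 19 days
November 2 + 19 = November 21, 2017


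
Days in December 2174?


Month: December (month 12)
December has 31 days

31 days


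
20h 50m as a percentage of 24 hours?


Total minutes: 20×60 + 50 = 1250
Day = 24×60 = 1440 minutes
Fraction = 1250/1440 ≈ 0.8681
As a percentage: 1250/1440 × 100 ≈ 86.81%

0.8681 (86.81%)


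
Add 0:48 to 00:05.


Start: 5 minutes from midnight
Add: 48 minutes
Total: 53 minutes
Hours: 53 ÷ 60 = 0 remainder 53

00:53


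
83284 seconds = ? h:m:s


23h 8m 4s

Hours: 83284 ÷ 3600 = 23 remainder 484
Minutes: 484 ÷ 60 = 8 remainder 4
Seconds: 4


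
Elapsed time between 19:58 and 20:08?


0h 10m

End time in minutes: 20×60 + 8 = 1208
Start time in minutes: 19×60 + 58 = 1198
Difference = 1208 - 1198 = 10 minutes
= 0 hours 10 minutes


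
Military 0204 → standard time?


Hour: 2
2 < 12 → AM

2:04 AM


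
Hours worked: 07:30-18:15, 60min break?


9h 45m (585 minutes)

Total time = (18×60+15) - (7×60+30)
= 1095 - 450 = 645 min
Minus break: 645 - 60 = 585 min
= 9h 45m


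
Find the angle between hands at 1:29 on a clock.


129.5°

Hour hand = 1×30 + 29×0.5 = 44.5°
Minute hand = 29×6 = 174°
Difference = |44.5 - 174| = 129.5°


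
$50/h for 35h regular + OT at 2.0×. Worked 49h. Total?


Regular: 35h × $50 = $1750.00
Overtime: 49 - 35 = 14h
OT pay: 14h × $50 × 2.0 = $1400.00
Total = $1750.00 + $1400.00 = $3150.00

$3150.00


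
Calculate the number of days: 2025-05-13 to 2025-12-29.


230 days

From May 13, 2025 to December 29, 2025
Rest of May 2025: 31 - 13 = 18
Full months: June 30, July 31, August 31, September 30, October 31, November 30
Days into December 2025: 29
Total = 18 + 30 + 31 + 31 + 30 + 31 + 30 + 29 = 230 days


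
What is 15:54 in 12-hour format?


3:54 PM

Hour: 15
15 - 12 = 3 → PM


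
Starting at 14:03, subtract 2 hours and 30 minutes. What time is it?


11:33

Start: 843 minutes from midnight
Subtract: 150 minutes
Remaining: 843 - 150 = 693
Hours: 11, Minutes: 33


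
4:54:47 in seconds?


17687 seconds

Hours: 4 × 3600 = 14400
Minutes: 54 × 60 = 3240
Seconds: 47
Total = 14400 + 3240 + 47 = 17687


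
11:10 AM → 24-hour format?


11:10

Input: 11:10 AM
AM hour stays: 11


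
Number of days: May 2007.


31 days

Month: May (month 5)
May has 31 days


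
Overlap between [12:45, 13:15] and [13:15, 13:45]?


0 minutes

Meeting A: 765-795 (in minutes from midnight)
Meeting B: 795-825
Overlap start = max(765, 795) = 795
Overlap end = min(795, 825) = 795
Overlap = max(0, 795 - 795) = 0 min


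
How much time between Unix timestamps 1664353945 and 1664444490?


Difference = 1664444490 - 1664353945 = 90545 seconds
In hours: 90545 / 3600 ≈ 25.2
In days: 90545 / 86400 ≈ 1.05

90545 seconds (25.2 hours / 1.05 days)


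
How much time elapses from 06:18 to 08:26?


2h 8m

End time in minutes: 8×60 + 26 = 506
Start time in minutes: 6×60 + 18 = 378
Difference = 506 - 378 = 128 minutes
= 2 hours 8 minutes


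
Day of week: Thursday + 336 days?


Thursday

Start: Thursday (index 3)
(3 + 336) mod 7
= 339 mod 7
= 3
Index 3 → Thursday


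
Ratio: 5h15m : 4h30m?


Duration 1: 315 minutes
Duration 2: 270 minutes
Ratio = 315:270
GCD = 45
Simplified = 7:6
As a decimal: 7/6 ≈ 1.17

7:6 (1.17)


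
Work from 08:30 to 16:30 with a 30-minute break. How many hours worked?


7h 30m (450 minutes)

Total time = (16×60+30) - (8×60+30)
= 990 - 510 = 480 min
Minus break: 480 - 30 = 450 min
= 7h 30m


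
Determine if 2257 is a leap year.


Rules: divisible by 4 AND (not by 100 OR by 400)
2257 ÷ 4 = 564 remainder 1 → not divisible by 4
Not divisible by 4 → not a leap year

No


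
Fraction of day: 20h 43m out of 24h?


Total minutes: 20×60 + 43 = 1243
Day = 24×60 = 1440 minutes
Fraction = 1243/1440 ≈ 0.8632
As a percentage: 1243/1440 × 100 ≈ 86.32%

0.8632 (86.32%)


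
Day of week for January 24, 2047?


Thursday

Zeller's congruence:
q=24, m=13, k=46, j=20
h = (24 + ⌊13×14/5⌋ + 46 + ⌊46/4⌋ + ⌊20/4⌋ - 2×20) mod 7
= (24 + 36 + 46 + 11 + 5 - 40) mod 7
= 82 mod 7 = 5
h=5 → Thursday


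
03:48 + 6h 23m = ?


Start: 228 minutes from midnight
Add: 383 minutes
Total: 611 minutes
Hours: 611 ÷ 60 = 10 remainder 11

10:11


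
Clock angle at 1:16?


58.0°

Hour hand = 1×30 + 16×0.5 = 38.0°
Minute hand = 16×6 = 96°
Difference = |38.0 - 96| = 58.0°


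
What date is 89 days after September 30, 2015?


Start: September 30, 2015
Add 89 days
September 30 → October 1: 30 - 30 + 1 = 1 days (89 - 1 = 88 left)
October 1 → November 1: 31 - 1 + 1 = 31 days (88 - 31 = 57 left)
November 1 → December 1: 30 - 1 + 1 = 30 days (57 - 30 = 27 left)
December 1 + 27 = December 28, 2015

December 28, 2015


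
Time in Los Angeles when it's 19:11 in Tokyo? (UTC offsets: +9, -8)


Time difference = UTC-8 - UTC+9 = -17 hours
New hour = (19 -17) mod 24
= 2 mod 24 = 2
Minutes unchanged → 02:11

02:11


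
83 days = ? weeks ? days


Weeks: 83 ÷ 7 = 11 remainder 6

11 weeks 6 days


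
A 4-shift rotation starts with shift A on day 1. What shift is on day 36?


Shifts: A, B, C, D
Start: A (index 0)
Day 36: (0 + 36 - 1) mod 4
= 35 mod 4
= 3
Index 3 → shift D

Shift D
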